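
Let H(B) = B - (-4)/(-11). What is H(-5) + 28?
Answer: 249/11 ≈ 22.636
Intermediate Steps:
H(B) = -4/11 + B (H(B) = B - (-4)*(-1)/11 = B - 1*4/11 = B - 4/11 = -4/11 + B)
H(-5) + 28 = (-4/11 - 5) + 28 = -59/11 + 28 = 249/11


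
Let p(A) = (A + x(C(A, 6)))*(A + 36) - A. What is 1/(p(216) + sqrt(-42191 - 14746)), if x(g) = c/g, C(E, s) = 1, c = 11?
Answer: 18996/1082563027 - I*sqrt(56937)/3247689081 ≈ 1.7547e-5 - 7.3472e-8*I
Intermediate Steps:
x(g) = 11/g
p(A) = -A + (11 + A)*(36 + A) (p(A) = (A + 11/1)*(A + 36) - A = (A + 11*1)*(36 + A) - A = (A + 11)*(36 + A) - A = (11 + A)*(36 + A) - A = -A + (11 + A)*(36 + A))
1/(p(216) + sqrt(-42191 - 14746)) = 1/((396 + 216**2 + 46*216) + sqrt(-42191 - 14746)) = 1/((396 + 46656 + 9936) + sqrt(-56937)) = 1/(56988 + I*sqrt(56937))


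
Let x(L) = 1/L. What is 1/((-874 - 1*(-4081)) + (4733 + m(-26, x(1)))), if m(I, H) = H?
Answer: 1/7941 ≈ 0.00012593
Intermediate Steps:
1/((-874 - 1*(-4081)) + (4733 + m(-26, x(1)))) = 1/((-874 - 1*(-4081)) + (4733 + 1/1)) = 1/((-874 + 4081) + (4733 + 1)) = 1/(3207 + 4734) = 1/7941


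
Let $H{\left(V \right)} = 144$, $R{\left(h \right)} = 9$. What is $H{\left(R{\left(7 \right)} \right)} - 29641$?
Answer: $-29497$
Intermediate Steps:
$H{\left(R{\left(7 \right)} \right)} - 29641 = 144 - 29641 = -29497$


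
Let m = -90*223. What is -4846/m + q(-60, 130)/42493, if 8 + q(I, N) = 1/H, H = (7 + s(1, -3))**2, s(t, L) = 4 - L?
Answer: 20164540799/83577781980 ≈ 0.24127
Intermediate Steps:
m = -20070
H = 196 (H = (7 + (4 - 1*(-3)))**2 = (7 + (4 + 3))**2 = (7 + 7)**2 = 14**2 = 196)
q(I, N) = -1567/196 (q(I, N) = -8 + 1/196 = -1567/196)
-4846/m + q(-60, 130)/42493 = -4846/(-20070) - 1567/196/42493 = -4846*(-1/20070) - 1567/196*1/42493 = 2423/10035 - 1567/8328628 = 20164540799/83577781980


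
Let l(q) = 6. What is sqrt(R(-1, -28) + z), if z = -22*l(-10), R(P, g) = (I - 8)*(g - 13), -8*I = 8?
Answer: sqrt(237) ≈ 15.395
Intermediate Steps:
I = -1 (I = -1/8*8 = -1)
R(P, g) = 117 - 9*g (R(P, g) = (-1 - 8)*(g - 13) = -9*(-13 + g) = 117 - 9*g)
z = -132 (z = -22*6 = -132)
sqrt(R(-1, -28) + z) = sqrt((117 - 9*(-28)) - 132) = sqrt((117 + 252) - 132) = sqrt(369 - 132) = sqrt(237)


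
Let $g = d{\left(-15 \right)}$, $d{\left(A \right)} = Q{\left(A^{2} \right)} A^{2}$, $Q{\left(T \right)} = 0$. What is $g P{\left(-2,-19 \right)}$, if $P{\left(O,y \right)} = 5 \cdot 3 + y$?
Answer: $0$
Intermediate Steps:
$P{\left(O,y \right)} = 15 + y$
$d{\left(A \right)} = 0$ ($d{\left(A \right)} = 0 A^{2} = 0$)
$g = 0$
$g P{\left(-2,-19 \right)} = 0 \left(15 - 19\right) = 0 \left(-4\right) = 0$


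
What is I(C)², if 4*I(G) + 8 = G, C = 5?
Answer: 9/16 ≈ 0.56250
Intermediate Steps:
I(G) = -2 + G/4
I(C)² = (-2 + (¼)*5)² = (-2 + 5/4)² = (-¾)² = 9/16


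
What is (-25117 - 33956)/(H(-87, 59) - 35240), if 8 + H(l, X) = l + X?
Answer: 59073/35276 ≈ 1.6746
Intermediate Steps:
H(l, X) = -8 + X + l (H(l, X) = -8 + (l + X) = -8 + (X + l) = -8 + X + l)
(-25117 - 33956)/(H(-87, 59) - 35240) = (-25117 - 33956)/((-8 + 59 - 87) - 35240) = -59073/(-36 - 35240) = -59073/(-35276) = -59073*(-1/35276) = 59073/35276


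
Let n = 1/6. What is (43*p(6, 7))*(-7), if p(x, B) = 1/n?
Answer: -1806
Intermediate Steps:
n = ⅙ ≈ 0.16667
p(x, B) = 6 (p(x, B) = 1/(⅙) = 6)
(43*p(6, 7))*(-7) = (43*6)*(-7) = 258*(-7) = -1806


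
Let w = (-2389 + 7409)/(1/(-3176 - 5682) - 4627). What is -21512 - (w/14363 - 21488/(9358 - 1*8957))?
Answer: -5065500200035226144/236061259052421 ≈ -21458.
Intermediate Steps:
w = -44467160/40985967 (w = 5020/(1/(-8858) - 4627) = 5020/(-1/8858 - 4627) = 5020/(-40985967/8858) = 5020*(-8858/40985967) = -44467160/40985967 ≈ -1.0849)
-21512 - (w/14363 - 21488/(9358 - 1*8957)) = -21512 - (-44467160/40985967/14363 - 21488/(9358 - 1*8957)) = -21512 - (-44467160/40985967*1/14363 - 21488/(9358 - 8957)) = -21512 - (-44467160/588681444021 - 21488/401) = -21512 - 1*(-12649604700454408/236061259052421) = -21512 + 12649604700454408/236061259052421 = -5065500200035226144/236061259052421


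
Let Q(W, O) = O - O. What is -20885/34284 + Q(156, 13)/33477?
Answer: -20885/34284 ≈ -0.60918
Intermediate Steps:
Q(W, O) = 0
-20885/34284 + Q(156, 13)/33477 = -20885/34284 + 0/33477 = -20885*1/34284 + 0*(1/33477) = -20885/34284 + 0 = -20885/34284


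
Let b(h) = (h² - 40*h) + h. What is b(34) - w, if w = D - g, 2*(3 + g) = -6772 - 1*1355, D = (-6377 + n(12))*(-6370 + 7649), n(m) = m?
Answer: 16273197/2 ≈ 8.1366e+6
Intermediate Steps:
D = -8140835 (D = (-6377 + 12)*(-6370 + 7649) = -6365*1279 = -8140835)
g = -8133/2 (g = -3 + (-6772 - 1*1355)/2 = -3 + (-6772 - 1355)/2 = -3 + (½)*(-8127) = -3 - 8127/2 = -8133/2 ≈ -4066.5)
b(h) = h² - 39*h
w = -16273537/2 (w = -8140835 - 1*(-8133/2) = -8140835 + 8133/2 = -16273537/2 ≈ -8.1368e+6)
b(34) - w = 34*(-39 + 34) - 1*(-16273537/2) = 34*(-5) + 16273537/2 = -170 + 16273537/2 = 16273197/2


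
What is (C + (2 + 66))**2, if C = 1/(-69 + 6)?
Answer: 18344089/3969 ≈ 4621.8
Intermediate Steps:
C = -1/63 (C = 1/(-63) = -1/63 ≈ -0.015873)
(C + (2 + 66))**2 = (-1/63 + (2 + 66))**2 = (-1/63 + 68)**2 = (4283/63)**2 = 18344089/3969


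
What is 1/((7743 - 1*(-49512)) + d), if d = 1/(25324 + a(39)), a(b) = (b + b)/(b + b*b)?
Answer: 506481/28998569675 ≈ 1.7466e-5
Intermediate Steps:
a(b) = 2*b/(b + b²) (a(b) = (2*b)/(b + b²) = 2*b/(b + b²))
d = 20/506481 (d = 1/(25324 + 2/(1 + 39)) = 1/(25324 + 2/40) = 1/(25324 + 2*(1/40)) = 1/(25324 + 1/20) = 1/(506481/20) = 20/506481 ≈ 3.9488e-5)
1/((7743 - 1*(-49512)) + d) = 1/((7743 - 1*(-49512)) + 20/506481) = 1/((7743 + 49512) + 20/506481) = 1/(57255 + 20/506481) = 1/(28998569675/506481) = 506481/28998569675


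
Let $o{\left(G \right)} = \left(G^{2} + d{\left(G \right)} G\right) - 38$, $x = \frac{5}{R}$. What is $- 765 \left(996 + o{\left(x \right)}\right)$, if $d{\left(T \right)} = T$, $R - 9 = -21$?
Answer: $- \frac{5865085}{8} \approx -7.3314 \cdot 10^{5}$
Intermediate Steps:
$R = -12$ ($R = 9 - 21 = -12$)
$x = - \frac{5}{12}$ ($x = \frac{5}{-12} = 5 \left(- \frac{1}{12}\right) = - \frac{5}{12} \approx -0.41667$)
$o{\left(G \right)} = -38 + 2 G^{2}$ ($o{\left(G \right)} = \left(G^{2} + G G\right) - 38 = \left(G^{2} + G^{2}\right) - 38 = 2 G^{2} - 38 = -38 + 2 G^{2}$)
$- 765 \left(996 + o{\left(x \right)}\right) = - 765 \left(996 - \left(38 - 2 \left(- \frac{5}{12}\right)^{2}\right)\right) = - 765 \left(996 + \left(-38 + 2 \cdot \frac{25}{144}\right)\right) = - 765 \left(996 + \left(-38 + \frac{25}{72}\right)\right) = - 765 \left(996 - \frac{2711}{72}\right) = \left(-765\right) \frac{69001}{72} = - \frac{5865085}{8}$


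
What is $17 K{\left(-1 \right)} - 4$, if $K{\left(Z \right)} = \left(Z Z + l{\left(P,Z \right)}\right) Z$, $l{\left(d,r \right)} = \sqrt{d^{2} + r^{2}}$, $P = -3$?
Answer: $-21 - 17 \sqrt{10} \approx -74.759$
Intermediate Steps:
$K{\left(Z \right)} = Z \left(Z^{2} + \sqrt{9 + Z^{2}}\right)$ ($K{\left(Z \right)} = \left(Z Z + \sqrt{\left(-3\right)^{2} + Z^{2}}\right) Z = \left(Z^{2} + \sqrt{9 + Z^{2}}\right) Z = Z \left(Z^{2} + \sqrt{9 + Z^{2}}\right)$)
$17 K{\left(-1 \right)} - 4 = 17 \left(- (\left(-1\right)^{2} + \sqrt{9 + \left(-1\right)^{2}})\right) - 4 = 17 \left(- (1 + \sqrt{9 + 1})\right) - 4 = 17 \left(- (1 + \sqrt{10})\right) - 4 = 17 \left(-1 - \sqrt{10}\right) - 4 = \left(-17 - 17 \sqrt{10}\right) - 4 = -21 - 17 \sqrt{10}$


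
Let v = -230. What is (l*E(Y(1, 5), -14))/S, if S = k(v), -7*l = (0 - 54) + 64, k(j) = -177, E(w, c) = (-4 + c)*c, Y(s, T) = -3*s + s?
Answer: 120/59 ≈ 2.0339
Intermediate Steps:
Y(s, T) = -2*s
E(w, c) = c*(-4 + c)
l = -10/7 (l = -((0 - 54) + 64)/7 = -(-54 + 64)/7 = -⅐*10 = -10/7 ≈ -1.4286)
S = -177
(l*E(Y(1, 5), -14))/S = -(-20)*(-4 - 14)/(-177) = -(-20)*(-18)*(-1/177) = -10/7*252*(-1/177) = -360*(-1/177) = 120/59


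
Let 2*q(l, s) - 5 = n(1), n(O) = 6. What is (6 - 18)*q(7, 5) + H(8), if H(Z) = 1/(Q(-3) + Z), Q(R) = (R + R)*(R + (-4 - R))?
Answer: -2111/32 ≈ -65.969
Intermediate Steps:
Q(R) = -8*R (Q(R) = (2*R)*(-4) = -8*R)
q(l, s) = 11/2 (q(l, s) = 5/2 + (½)*6 = 5/2 + 3 = 11/2)
H(Z) = 1/(24 + Z) (H(Z) = 1/(-8*(-3) + Z) = 1/(24 + Z))
(6 - 18)*q(7, 5) + H(8) = (6 - 18)*(11/2) + 1/(24 + 8) = -12*11/2 + 1/32 = -66 + 1/32 = -2111/32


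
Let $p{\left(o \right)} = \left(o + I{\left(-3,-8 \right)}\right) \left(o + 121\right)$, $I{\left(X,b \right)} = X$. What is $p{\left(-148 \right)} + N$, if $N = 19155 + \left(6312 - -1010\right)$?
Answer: $30554$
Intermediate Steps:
$N = 26477$ ($N = 19155 + \left(6312 + 1010\right) = 19155 + 7322 = 26477$)
$p{\left(o \right)} = \left(-3 + o\right) \left(121 + o\right)$ ($p{\left(o \right)} = \left(o - 3\right) \left(o + 121\right) = \left(-3 + o\right) \left(121 + o\right)$)
$p{\left(-148 \right)} + N = \left(-363 + \left(-148\right)^{2} + 118 \left(-148\right)\right) + 26477 = \left(-363 + 21904 - 17464\right) + 26477 = 4077 + 26477 = 30554$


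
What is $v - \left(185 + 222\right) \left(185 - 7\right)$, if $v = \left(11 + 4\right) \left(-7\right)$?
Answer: $-72551$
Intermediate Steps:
$v = -105$ ($v = 15 \left(-7\right) = -105$)
$v - \left(185 + 222\right) \left(185 - 7\right) = -105 - \left(185 + 222\right) \left(185 - 7\right) = -105 - 407 \cdot 178 = -105 - 72446 = -72551$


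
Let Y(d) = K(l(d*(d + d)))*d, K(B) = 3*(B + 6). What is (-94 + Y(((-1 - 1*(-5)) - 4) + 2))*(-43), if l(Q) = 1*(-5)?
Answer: 3784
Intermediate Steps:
l(Q) = -5
K(B) = 18 + 3*B (K(B) = 3*(6 + B) = 18 + 3*B)
Y(d) = 3*d (Y(d) = (18 + 3*(-5))*d = (18 - 15)*d = 3*d)
(-94 + Y(((-1 - 1*(-5)) - 4) + 2))*(-43) = (-94 + 3*(((-1 - 1*(-5)) - 4) + 2))*(-43) = (-94 + 3*(((-1 + 5) - 4) + 2))*(-43) = (-94 + 3*((4 - 4) + 2))*(-43) = (-94 + 3*(0 + 2))*(-43) = (-94 + 3*2)*(-43) = (-94 + 6)*(-43) = -88*(-43) = 3784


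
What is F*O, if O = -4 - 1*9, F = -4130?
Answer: 53690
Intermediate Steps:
O = -13 (O = -4 - 9 = -13)
F*O = -4130*(-13) = 53690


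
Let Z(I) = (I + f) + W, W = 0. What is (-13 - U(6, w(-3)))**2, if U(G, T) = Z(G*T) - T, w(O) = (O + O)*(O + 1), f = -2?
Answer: 5041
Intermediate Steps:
Z(I) = -2 + I (Z(I) = (I - 2) + 0 = (-2 + I) + 0 = -2 + I)
w(O) = 2*O*(1 + O) (w(O) = (2*O)*(1 + O) = 2*O*(1 + O))
U(G, T) = -2 - T + G*T (U(G, T) = (-2 + G*T) - T = -2 - T + G*T)
(-13 - U(6, w(-3)))**2 = (-13 - (-2 - 2*(-3)*(1 - 3) + 6*(2*(-3)*(1 - 3))))**2 = (-13 - (-2 - 2*(-3)*(-2) + 6*(2*(-3)*(-2))))**2 = (-13 - (-2 - 1*12 + 6*12))**2 = (-13 - (-2 - 12 + 72))**2 = (-13 - 1*58)**2 = (-13 - 58)**2 = (-71)**2 = 5041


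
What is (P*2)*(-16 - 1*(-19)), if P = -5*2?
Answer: -60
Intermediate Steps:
P = -10
(P*2)*(-16 - 1*(-19)) = (-10*2)*(-16 - 1*(-19)) = -20*(-16 + 19) = -20*3 = -60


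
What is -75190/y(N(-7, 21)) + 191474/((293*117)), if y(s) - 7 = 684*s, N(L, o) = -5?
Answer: 3231089152/117001053 ≈ 27.616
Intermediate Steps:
y(s) = 7 + 684*s
-75190/y(N(-7, 21)) + 191474/((293*117)) = -75190/(7 + 684*(-5)) + 191474/((293*117)) = -75190/(7 - 3420) + 191474/34281 = -75190/(-3413) + 191474*(1/34281) = -75190*(-1/3413) + 191474/34281 = 75190/3413 + 191474/34281 = 3231089152/117001053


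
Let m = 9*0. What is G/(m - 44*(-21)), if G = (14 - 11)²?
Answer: 3/308 ≈ 0.0097403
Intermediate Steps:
m = 0
G = 9 (G = 3² = 9)
G/(m - 44*(-21)) = 9/(0 - 44*(-21)) = 9/(0 + 924) = 9/924 = 9*(1/924) = 3/308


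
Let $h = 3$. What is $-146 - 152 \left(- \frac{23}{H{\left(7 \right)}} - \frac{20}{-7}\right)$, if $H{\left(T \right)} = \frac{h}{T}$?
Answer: $\frac{159118}{21} \approx 7577.0$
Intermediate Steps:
$H{\left(T \right)} = \frac{3}{T}$
$-146 - 152 \left(- \frac{23}{H{\left(7 \right)}} - \frac{20}{-7}\right) = -146 - 152 \left(- \frac{23}{3 \cdot \frac{1}{7}} - \frac{20}{-7}\right) = -146 - 152 \left(- \frac{23}{3 \cdot \frac{1}{7}} - - \frac{20}{7}\right) = -146 - 152 \left(- \frac{23}{\frac{3}{7}} + \frac{20}{7}\right) = -146 - 152 \left(\left(-23\right) \frac{7}{3} + \frac{20}{7}\right) = -146 - 152 \left(- \frac{161}{3} + \frac{20}{7}\right) = -146 - - \frac{162184}{21} = -146 + \frac{162184}{21} = \frac{159118}{21}$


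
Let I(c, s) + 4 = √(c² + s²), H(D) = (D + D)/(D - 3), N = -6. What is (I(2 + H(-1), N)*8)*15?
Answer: 300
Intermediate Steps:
H(D) = 2*D/(-3 + D) (H(D) = (2*D)/(-3 + D) = 2*D/(-3 + D))
I(c, s) = -4 + √(c² + s²)
(I(2 + H(-1), N)*8)*15 = ((-4 + √((2 + 2*(-1)/(-3 - 1))² + (-6)²))*8)*15 = ((-4 + √((2 + 2*(-1)/(-4))² + 36))*8)*15 = ((-4 + √((2 + 2*(-1)*(-¼))² + 36))*8)*15 = ((-4 + √((2 + ½)² + 36))*8)*15 = ((-4 + √((5/2)² + 36))*8)*15 = ((-4 + √(25/4 + 36))*8)*15 = ((-4 + √(169/4))*8)*15 = ((-4 + 13/2)*8)*15 = ((5/2)*8)*15 = 20*15 = 300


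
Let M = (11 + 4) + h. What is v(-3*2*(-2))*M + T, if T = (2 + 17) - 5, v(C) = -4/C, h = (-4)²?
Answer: 11/3 ≈ 3.6667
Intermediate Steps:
h = 16
M = 31 (M = (11 + 4) + 16 = 15 + 16 = 31)
T = 14 (T = 19 - 5 = 14)
v(-3*2*(-2))*M + T = -4/(-3*2*(-2))*31 + 14 = -4/((-6*(-2)))*31 + 14 = -4/12*31 + 14 = -4*1/12*31 + 14 = -⅓*31 + 14 = -31/3 + 14 = 11/3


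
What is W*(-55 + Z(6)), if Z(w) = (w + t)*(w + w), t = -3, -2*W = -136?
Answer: -1292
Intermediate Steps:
W = 68 (W = -1/2*(-136) = 68)
Z(w) = 2*w*(-3 + w) (Z(w) = (w - 3)*(w + w) = (-3 + w)*(2*w) = 2*w*(-3 + w))
W*(-55 + Z(6)) = 68*(-55 + 2*6*(-3 + 6)) = 68*(-55 + 2*6*3) = 68*(-55 + 36) = 68*(-19) = -1292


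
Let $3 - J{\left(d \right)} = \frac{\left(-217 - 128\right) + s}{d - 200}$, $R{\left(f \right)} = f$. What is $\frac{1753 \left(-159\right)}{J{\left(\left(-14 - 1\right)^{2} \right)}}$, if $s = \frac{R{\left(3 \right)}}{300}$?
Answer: $- \frac{696817500}{41999} \approx -16591.0$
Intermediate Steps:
$s = \frac{1}{100}$ ($s = \frac{3}{300} = 3 \cdot \frac{1}{300} = \frac{1}{100} \approx 0.01$)
$J{\left(d \right)} = 3 + \frac{34499}{100 \left(-200 + d\right)}$ ($J{\left(d \right)} = 3 - \frac{\left(-217 - 128\right) + \frac{1}{100}}{d - 200} = 3 - \frac{-345 + \frac{1}{100}}{-200 + d} = 3 - - \frac{34499}{100 \left(-200 + d\right)} = 3 + \frac{34499}{100 \left(-200 + d\right)}$)
$\frac{1753 \left(-159\right)}{J{\left(\left(-14 - 1\right)^{2} \right)}} = \frac{1753 \left(-159\right)}{\frac{1}{100} \frac{1}{-200 + \left(-14 - 1\right)^{2}} \left(-25501 + 300 \left(-14 - 1\right)^{2}\right)} = - \frac{278727}{\frac{1}{100} \frac{1}{-200 + \left(-15\right)^{2}} \left(-25501 + 300 \left(-15\right)^{2}\right)} = - \frac{278727}{\frac{1}{100} \frac{1}{-200 + 225} \left(-25501 + 300 \cdot 225\right)} = - \frac{278727}{\frac{1}{100} \cdot \frac{1}{25} \left(-25501 + 67500\right)} = - \frac{278727}{\frac{1}{100} \cdot \frac{1}{25} \cdot 41999} = - \frac{278727}{\frac{41999}{2500}} = \left(-278727\right) \frac{2500}{41999} = - \frac{696817500}{41999}$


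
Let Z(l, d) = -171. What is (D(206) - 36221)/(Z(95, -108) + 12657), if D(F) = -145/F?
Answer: -7461671/2572116 ≈ -2.9010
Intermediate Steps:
(D(206) - 36221)/(Z(95, -108) + 12657) = (-145/206 - 36221)/(-171 + 12657) = (-145*1/206 - 36221)/12486 = (-145/206 - 36221)*(1/12486) = -7461671/206*1/12486 = -7461671/2572116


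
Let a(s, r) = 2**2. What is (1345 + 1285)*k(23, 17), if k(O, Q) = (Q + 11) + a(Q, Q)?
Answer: 84160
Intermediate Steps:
a(s, r) = 4
k(O, Q) = 15 + Q (k(O, Q) = (Q + 11) + 4 = (11 + Q) + 4 = 15 + Q)
(1345 + 1285)*k(23, 17) = (1345 + 1285)*(15 + 17) = 2630*32 = 84160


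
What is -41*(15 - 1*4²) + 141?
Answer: 182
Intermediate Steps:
-41*(15 - 1*4²) + 141 = -41*(15 - 1*16) + 141 = -41*(15 - 16) + 141 = -41*(-1) + 141 = 41 + 141 = 182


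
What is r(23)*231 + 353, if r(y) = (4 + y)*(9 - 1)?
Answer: 50249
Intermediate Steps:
r(y) = 32 + 8*y (r(y) = (4 + y)*8 = 32 + 8*y)
r(23)*231 + 353 = (32 + 8*23)*231 + 353 = (32 + 184)*231 + 353 = 216*231 + 353 = 49896 + 353 = 50249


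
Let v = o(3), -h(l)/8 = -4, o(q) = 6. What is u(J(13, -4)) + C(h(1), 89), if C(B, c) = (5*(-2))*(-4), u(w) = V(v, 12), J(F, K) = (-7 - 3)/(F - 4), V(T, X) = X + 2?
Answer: 54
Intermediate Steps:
h(l) = 32 (h(l) = -8*(-4) = 32)
v = 6
V(T, X) = 2 + X
J(F, K) = -10/(-4 + F)
u(w) = 14 (u(w) = 2 + 12 = 14)
C(B, c) = 40 (C(B, c) = -10*(-4) = 40)
u(J(13, -4)) + C(h(1), 89) = 14 + 40 = 54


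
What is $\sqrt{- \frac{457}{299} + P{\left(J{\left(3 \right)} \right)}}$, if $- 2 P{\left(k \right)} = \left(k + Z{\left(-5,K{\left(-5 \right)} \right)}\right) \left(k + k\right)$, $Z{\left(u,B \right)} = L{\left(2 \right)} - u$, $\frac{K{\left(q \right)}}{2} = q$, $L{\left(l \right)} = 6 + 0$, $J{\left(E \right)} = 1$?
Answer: $\frac{i \sqrt{1209455}}{299} \approx 3.6781 i$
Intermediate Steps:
$L{\left(l \right)} = 6$
$K{\left(q \right)} = 2 q$
$Z{\left(u,B \right)} = 6 - u$
$P{\left(k \right)} = - k \left(11 + k\right)$ ($P{\left(k \right)} = - \frac{\left(k + \left(6 - -5\right)\right) \left(k + k\right)}{2} = - \frac{\left(k + \left(6 + 5\right)\right) 2 k}{2} = - \frac{\left(k + 11\right) 2 k}{2} = - \frac{\left(11 + k\right) 2 k}{2} = - \frac{2 k \left(11 + k\right)}{2} = - k \left(11 + k\right)$)
$\sqrt{- \frac{457}{299} + P{\left(J{\left(3 \right)} \right)}} = \sqrt{- \frac{457}{299} - 1 \left(11 + 1\right)} = \sqrt{\left(-457\right) \frac{1}{299} - 1 \cdot 12} = \sqrt{- \frac{457}{299} - 12} = \sqrt{- \frac{4045}{299}} = \frac{i \sqrt{1209455}}{299}$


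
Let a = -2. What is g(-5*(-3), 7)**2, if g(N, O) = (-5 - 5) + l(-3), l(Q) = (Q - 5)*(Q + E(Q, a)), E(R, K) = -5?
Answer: 2916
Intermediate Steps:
l(Q) = (-5 + Q)**2 (l(Q) = (Q - 5)*(Q - 5) = (-5 + Q)*(-5 + Q) = (-5 + Q)**2)
g(N, O) = 54 (g(N, O) = (-5 - 5) + (25 + (-3)**2 - 10*(-3)) = -10 + (25 + 9 + 30) = -10 + 64 = 54)
g(-5*(-3), 7)**2 = 54**2 = 2916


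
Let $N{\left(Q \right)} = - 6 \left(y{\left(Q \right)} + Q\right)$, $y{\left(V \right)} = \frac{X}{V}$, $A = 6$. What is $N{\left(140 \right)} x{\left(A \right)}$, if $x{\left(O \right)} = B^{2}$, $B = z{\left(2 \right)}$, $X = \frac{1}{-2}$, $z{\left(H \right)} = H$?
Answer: $- \frac{117597}{35} \approx -3359.9$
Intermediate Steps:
$X = - \frac{1}{2} \approx -0.5$
$B = 2$
$y{\left(V \right)} = - \frac{1}{2 V}$
$x{\left(O \right)} = 4$ ($x{\left(O \right)} = 2^{2} = 4$)
$N{\left(Q \right)} = - 6 Q + \frac{3}{Q}$ ($N{\left(Q \right)} = - 6 \left(- \frac{1}{2 Q} + Q\right) = - 6 \left(Q - \frac{1}{2 Q}\right) = - 6 Q + \frac{3}{Q}$)
$N{\left(140 \right)} x{\left(A \right)} = \left(\left(-6\right) 140 + \frac{3}{140}\right) 4 = \left(-840 + 3 \cdot \frac{1}{140}\right) 4 = \left(-840 + \frac{3}{140}\right) 4 = \left(- \frac{117597}{140}\right) 4 = - \frac{117597}{35}$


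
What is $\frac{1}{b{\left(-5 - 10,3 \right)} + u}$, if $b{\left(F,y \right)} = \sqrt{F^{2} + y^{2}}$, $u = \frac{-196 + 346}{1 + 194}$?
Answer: $- \frac{65}{19723} + \frac{507 \sqrt{26}}{39446} \approx 0.062242$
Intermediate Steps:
$u = \frac{10}{13}$ ($u = \frac{150}{195} = 150 \cdot \frac{1}{195} = \frac{10}{13} \approx 0.76923$)
$\frac{1}{b{\left(-5 - 10,3 \right)} + u} = \frac{1}{\sqrt{\left(-5 - 10\right)^{2} + 3^{2}} + \frac{10}{13}} = \frac{1}{\sqrt{\left(-5 - 10\right)^{2} + 9} + \frac{10}{13}} = \frac{1}{\sqrt{\left(-15\right)^{2} + 9} + \frac{10}{13}} = \frac{1}{\sqrt{225 + 9} + \frac{10}{13}} = \frac{1}{\sqrt{234} + \frac{10}{13}} = \frac{1}{3 \sqrt{26} + \frac{10}{13}} = \frac{1}{\frac{10}{13} + 3 \sqrt{26}}$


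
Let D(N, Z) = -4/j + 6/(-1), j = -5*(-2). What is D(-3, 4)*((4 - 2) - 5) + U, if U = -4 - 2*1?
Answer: 66/5 ≈ 13.200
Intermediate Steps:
j = 10
D(N, Z) = -32/5 (D(N, Z) = -4/10 + 6/(-1) = -4*⅒ + 6*(-1) = -⅖ - 6 = -32/5)
U = -6 (U = -4 - 2 = -6)
D(-3, 4)*((4 - 2) - 5) + U = -32*((4 - 2) - 5)/5 - 6 = -32*(2 - 5)/5 - 6 = -32/5*(-3) - 6 = 96/5 - 6 = 66/5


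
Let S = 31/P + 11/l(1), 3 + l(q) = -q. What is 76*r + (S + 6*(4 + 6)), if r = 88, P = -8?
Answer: 53931/8 ≈ 6741.4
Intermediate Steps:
l(q) = -3 - q
S = -53/8 (S = 31/(-8) + 11/(-3 - 1*1) = 31*(-1/8) + 11/(-3 - 1) = -31/8 + 11/(-4) = -31/8 + 11*(-1/4) = -31/8 - 11/4 = -53/8 ≈ -6.6250)
76*r + (S + 6*(4 + 6)) = 76*88 + (-53/8 + 6*(4 + 6)) = 6688 + (-53/8 + 6*10) = 6688 + (-53/8 + 60) = 6688 + 427/8 = 53931/8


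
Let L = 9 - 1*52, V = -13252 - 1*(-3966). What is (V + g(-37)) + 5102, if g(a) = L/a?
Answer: -154765/37 ≈ -4182.8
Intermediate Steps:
V = -9286 (V = -13252 + 3966 = -9286)
L = -43 (L = 9 - 52 = -43)
g(a) = -43/a
(V + g(-37)) + 5102 = (-9286 - 43/(-37)) + 5102 = (-9286 - 43*(-1/37)) + 5102 = (-9286 + 43/37) + 5102 = -343539/37 + 5102 = -154765/37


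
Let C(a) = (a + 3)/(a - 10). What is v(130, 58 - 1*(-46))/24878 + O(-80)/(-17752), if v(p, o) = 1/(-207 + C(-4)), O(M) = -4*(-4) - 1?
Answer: -77237287/91386745688 ≈ -0.00084517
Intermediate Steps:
C(a) = (3 + a)/(-10 + a)
O(M) = 15 (O(M) = 16 - 1 = 15)
v(p, o) = -14/2897 (v(p, o) = 1/(-207 + (3 - 4)/(-10 - 4)) = 1/(-207 - 1/(-14)) = 1/(-207 - 1/14*(-1)) = 1/(-207 + 1/14) = 1/(-2897/14) = -14/2897)
v(130, 58 - 1*(-46))/24878 + O(-80)/(-17752) = -14/2897/24878 + 15/(-17752) = -14/2897*1/24878 + 15*(-1/17752) = -1/5147969 - 15/17752 = -77237287/91386745688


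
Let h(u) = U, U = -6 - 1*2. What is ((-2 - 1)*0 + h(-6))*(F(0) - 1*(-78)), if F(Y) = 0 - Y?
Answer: -624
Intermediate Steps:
U = -8 (U = -6 - 2 = -8)
h(u) = -8
F(Y) = -Y
((-2 - 1)*0 + h(-6))*(F(0) - 1*(-78)) = ((-2 - 1)*0 - 8)*(-1*0 - 1*(-78)) = (-3*0 - 8)*(0 + 78) = (0 - 8)*78 = -8*78 = -624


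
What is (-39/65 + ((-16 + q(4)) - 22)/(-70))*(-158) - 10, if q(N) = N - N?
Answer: -34/35 ≈ -0.97143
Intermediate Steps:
q(N) = 0
(-39/65 + ((-16 + q(4)) - 22)/(-70))*(-158) - 10 = (-39/65 + ((-16 + 0) - 22)/(-70))*(-158) - 10 = (-39*1/65 + (-16 - 22)*(-1/70))*(-158) - 10 = (-⅗ - 38*(-1/70))*(-158) - 10 = (-⅗ + 19/35)*(-158) - 10 = -2/35*(-158) - 10 = 316/35 - 10 = -34/35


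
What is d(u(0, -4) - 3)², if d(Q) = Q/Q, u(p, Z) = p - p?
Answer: 1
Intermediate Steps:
u(p, Z) = 0
d(Q) = 1
d(u(0, -4) - 3)² = 1² = 1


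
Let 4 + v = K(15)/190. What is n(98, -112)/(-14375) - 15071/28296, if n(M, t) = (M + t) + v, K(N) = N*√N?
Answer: -216136297/406755000 - 3*√15/546250 ≈ -0.53139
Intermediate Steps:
K(N) = N^(3/2)
v = -4 + 3*√15/38 (v = -4 + 15^(3/2)/190 = -4 + (15*√15)*(1/190) = -4 + 3*√15/38 ≈ -3.6942)
n(M, t) = -4 + M + t + 3*√15/38 (n(M, t) = (M + t) + (-4 + 3*√15/38) = -4 + M + t + 3*√15/38)
n(98, -112)/(-14375) - 15071/28296 = (-4 + 98 - 112 + 3*√15/38)/(-14375) - 15071/28296 = (-18 + 3*√15/38)*(-1/14375) - 15071*1/28296 = (18/14375 - 3*√15/546250) - 15071/28296 = -216136297/406755000 - 3*√15/546250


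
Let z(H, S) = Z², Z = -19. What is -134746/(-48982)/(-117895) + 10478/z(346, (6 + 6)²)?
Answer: 83805543737/2887366445 ≈ 29.025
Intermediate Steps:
z(H, S) = 361 (z(H, S) = (-19)² = 361)
-134746/(-48982)/(-117895) + 10478/z(346, (6 + 6)²) = -134746/(-48982)/(-117895) + 10478/361 = -134746*(-1/48982)*(-1/117895) + 10478*(1/361) = (67373/24491)*(-1/117895) + 10478/361 = -67373/2887366445 + 10478/361 = 83805543737/2887366445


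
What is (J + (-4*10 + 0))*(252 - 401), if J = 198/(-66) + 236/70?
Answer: 206663/35 ≈ 5904.7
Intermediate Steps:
J = 13/35 (J = 198*(-1/66) + 236*(1/70) = -3 + 118/35 = 13/35 ≈ 0.37143)
(J + (-4*10 + 0))*(252 - 401) = (13/35 + (-4*10 + 0))*(252 - 401) = (13/35 + (-40 + 0))*(-149) = (13/35 - 40)*(-149) = -1387/35*(-149) = 206663/35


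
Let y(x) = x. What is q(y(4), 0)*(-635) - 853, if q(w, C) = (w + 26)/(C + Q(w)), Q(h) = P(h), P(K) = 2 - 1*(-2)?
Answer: -11231/2 ≈ -5615.5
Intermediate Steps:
P(K) = 4 (P(K) = 2 + 2 = 4)
Q(h) = 4
q(w, C) = (26 + w)/(4 + C) (q(w, C) = (w + 26)/(C + 4) = (26 + w)/(4 + C))
q(y(4), 0)*(-635) - 853 = ((26 + 4)/(4 + 0))*(-635) - 853 = (30/4)*(-635) - 853 = ((¼)*30)*(-635) - 853 = (15/2)*(-635) - 853 = -9525/2 - 853 = -11231/2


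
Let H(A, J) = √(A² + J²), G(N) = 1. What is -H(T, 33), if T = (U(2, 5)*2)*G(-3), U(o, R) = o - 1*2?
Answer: -33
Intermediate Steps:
U(o, R) = -2 + o (U(o, R) = o - 2 = -2 + o)
T = 0 (T = ((-2 + 2)*2)*1 = (0*2)*1 = 0*1 = 0)
-H(T, 33) = -√(0² + 33²) = -√(0 + 1089) = -√1089 = -1*33 = -33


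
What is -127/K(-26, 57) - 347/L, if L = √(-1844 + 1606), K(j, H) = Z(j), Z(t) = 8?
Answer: -127/8 + 347*I*√238/238 ≈ -15.875 + 22.493*I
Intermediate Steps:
K(j, H) = 8
L = I*√238 (L = √(-238) = I*√238 ≈ 15.427*I)
-127/K(-26, 57) - 347/L = -127/8 - 347*(-I*√238/238) = -127*⅛ - (-347)*I*√238/238 = -127/8 + 347*I*√238/238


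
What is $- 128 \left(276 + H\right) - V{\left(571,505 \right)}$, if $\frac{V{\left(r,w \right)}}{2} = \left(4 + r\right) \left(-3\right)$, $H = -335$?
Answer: $11002$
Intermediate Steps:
$V{\left(r,w \right)} = -24 - 6 r$ ($V{\left(r,w \right)} = 2 \left(4 + r\right) \left(-3\right) = 2 \left(-12 - 3 r\right) = -24 - 6 r$)
$- 128 \left(276 + H\right) - V{\left(571,505 \right)} = - 128 \left(276 - 335\right) - \left(-24 - 3426\right) = \left(-128\right) \left(-59\right) - \left(-24 - 3426\right) = 7552 - -3450 = 7552 + 3450 = 11002$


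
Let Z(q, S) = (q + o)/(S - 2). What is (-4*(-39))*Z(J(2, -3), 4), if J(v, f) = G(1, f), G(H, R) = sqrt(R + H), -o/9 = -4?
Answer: 2808 + 78*I*sqrt(2) ≈ 2808.0 + 110.31*I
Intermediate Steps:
o = 36 (o = -9*(-4) = 36)
G(H, R) = sqrt(H + R)
J(v, f) = sqrt(1 + f)
Z(q, S) = (36 + q)/(-2 + S) (Z(q, S) = (q + 36)/(S - 2) = (36 + q)/(-2 + S))
(-4*(-39))*Z(J(2, -3), 4) = (-4*(-39))*((36 + sqrt(1 - 3))/(-2 + 4)) = 156*((36 + sqrt(-2))/2) = 156*((36 + I*sqrt(2))/2) = 156*(18 + I*sqrt(2)/2) = 2808 + 78*I*sqrt(2)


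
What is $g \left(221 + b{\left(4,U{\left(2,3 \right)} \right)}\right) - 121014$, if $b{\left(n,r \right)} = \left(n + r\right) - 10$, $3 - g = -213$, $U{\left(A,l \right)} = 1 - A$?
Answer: $-74790$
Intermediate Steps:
$g = 216$ ($g = 3 - -213 = 3 + 213 = 216$)
$b{\left(n,r \right)} = -10 + n + r$
$g \left(221 + b{\left(4,U{\left(2,3 \right)} \right)}\right) - 121014 = 216 \left(221 + \left(-10 + 4 + \left(1 - 2\right)\right)\right) - 121014 = 216 \left(221 - 7\right) - 121014 = 216 \cdot 214 - 121014 = 46224 - 121014 = -74790$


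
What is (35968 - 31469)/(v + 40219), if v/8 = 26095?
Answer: 4499/248979 ≈ 0.018070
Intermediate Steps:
v = 208760 (v = 8*26095 = 208760)
(35968 - 31469)/(v + 40219) = (35968 - 31469)/(208760 + 40219) = 4499/248979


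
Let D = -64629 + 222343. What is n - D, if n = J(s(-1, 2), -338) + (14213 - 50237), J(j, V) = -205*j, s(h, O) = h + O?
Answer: -193943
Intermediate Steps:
s(h, O) = O + h
n = -36229 (n = -205*(2 - 1) + (14213 - 50237) = -205*1 - 36024 = -205 - 36024 = -36229)
D = 157714
n - D = -36229 - 1*157714 = -36229 - 157714 = -193943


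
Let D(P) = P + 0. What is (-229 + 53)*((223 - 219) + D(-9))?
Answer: 880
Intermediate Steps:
D(P) = P
(-229 + 53)*((223 - 219) + D(-9)) = (-229 + 53)*((223 - 219) - 9) = -176*(4 - 9) = -176*(-5) = 880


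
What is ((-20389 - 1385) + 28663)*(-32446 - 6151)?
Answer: -265894733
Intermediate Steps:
((-20389 - 1385) + 28663)*(-32446 - 6151) = (-21774 + 28663)*(-38597) = 6889*(-38597) = -265894733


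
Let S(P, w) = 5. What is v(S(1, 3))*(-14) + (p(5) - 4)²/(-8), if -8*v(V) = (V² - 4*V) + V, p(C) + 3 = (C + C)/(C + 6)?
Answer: 12451/968 ≈ 12.863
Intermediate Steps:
p(C) = -3 + 2*C/(6 + C) (p(C) = -3 + (C + C)/(C + 6) = -3 + (2*C)/(6 + C) = -3 + 2*C/(6 + C))
v(V) = -V²/8 + 3*V/8 (v(V) = -((V² - 4*V) + V)/8 = -(V² - 3*V)/8 = -V²/8 + 3*V/8)
v(S(1, 3))*(-14) + (p(5) - 4)²/(-8) = ((⅛)*5*(3 - 1*5))*(-14) + ((-18 - 1*5)/(6 + 5) - 4)²/(-8) = ((⅛)*5*(3 - 5))*(-14) + ((-18 - 5)/11 - 4)²*(-⅛) = ((⅛)*5*(-2))*(-14) + ((1/11)*(-23) - 4)²*(-⅛) = -5/4*(-14) + (-23/11 - 4)²*(-⅛) = 35/2 + (-67/11)²*(-⅛) = 35/2 + (4489/121)*(-⅛) = 35/2 - 4489/968 = 12451/968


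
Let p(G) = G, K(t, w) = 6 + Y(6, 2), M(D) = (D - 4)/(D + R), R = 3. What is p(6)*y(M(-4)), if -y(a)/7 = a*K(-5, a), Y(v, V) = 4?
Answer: -3360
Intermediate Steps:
M(D) = (-4 + D)/(3 + D) (M(D) = (D - 4)/(D + 3) = (-4 + D)/(3 + D))
K(t, w) = 10 (K(t, w) = 6 + 4 = 10)
y(a) = -70*a (y(a) = -7*a*10 = -70*a)
p(6)*y(M(-4)) = 6*(-70*(-4 - 4)/(3 - 4)) = 6*(-70*(-8)/(-1)) = 6*(-(-70)*(-8)) = 6*(-70*8) = 6*(-560) = -3360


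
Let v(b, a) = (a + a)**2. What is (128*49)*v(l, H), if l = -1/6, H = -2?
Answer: 100352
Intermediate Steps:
l = -1/6 (l = -1*1/6 = -1/6 ≈ -0.16667)
v(b, a) = 4*a**2 (v(b, a) = (2*a)**2 = 4*a**2)
(128*49)*v(l, H) = (128*49)*(4*(-2)**2) = 6272*(4*4) = 6272*16 = 100352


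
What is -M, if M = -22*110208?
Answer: 2424576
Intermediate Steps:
M = -2424576
-M = -1*(-2424576) = 2424576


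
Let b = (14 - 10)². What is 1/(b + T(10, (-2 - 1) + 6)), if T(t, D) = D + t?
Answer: 1/29 ≈ 0.034483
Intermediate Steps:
b = 16 (b = 4² = 16)
1/(b + T(10, (-2 - 1) + 6)) = 1/(16 + (((-2 - 1) + 6) + 10)) = 1/(16 + ((-3 + 6) + 10)) = 1/(16 + (3 + 10)) = 1/(16 + 13) = 1/29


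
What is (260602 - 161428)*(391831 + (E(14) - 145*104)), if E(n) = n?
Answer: 37365292110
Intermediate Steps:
(260602 - 161428)*(391831 + (E(14) - 145*104)) = (260602 - 161428)*(391831 + (14 - 145*104)) = 99174*(391831 + (14 - 15080)) = 99174*(391831 - 15066) = 99174*376765 = 37365292110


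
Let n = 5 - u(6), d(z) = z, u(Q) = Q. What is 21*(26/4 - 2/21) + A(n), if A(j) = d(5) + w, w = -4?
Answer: 271/2 ≈ 135.50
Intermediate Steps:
n = -1 (n = 5 - 1*6 = 5 - 6 = -1)
A(j) = 1 (A(j) = 5 - 4 = 1)
21*(26/4 - 2/21) + A(n) = 21*(26/4 - 2/21) + 1 = 21*(26*(¼) - 2*1/21) + 1 = 21*(13/2 - 2/21) + 1 = 21*(269/42) + 1 = 269/2 + 1 = 271/2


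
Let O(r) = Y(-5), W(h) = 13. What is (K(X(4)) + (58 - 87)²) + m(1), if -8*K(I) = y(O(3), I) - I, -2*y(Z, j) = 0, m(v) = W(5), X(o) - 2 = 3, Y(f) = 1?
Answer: 6837/8 ≈ 854.63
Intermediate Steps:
X(o) = 5 (X(o) = 2 + 3 = 5)
O(r) = 1
m(v) = 13
y(Z, j) = 0 (y(Z, j) = -½*0 = 0)
K(I) = I/8 (K(I) = -(0 - I)/8 = -(-1)*I/8 = I/8)
(K(X(4)) + (58 - 87)²) + m(1) = ((⅛)*5 + (58 - 87)²) + 13 = (5/8 + (-29)²) + 13 = (5/8 + 841) + 13 = 6733/8 + 13 = 6837/8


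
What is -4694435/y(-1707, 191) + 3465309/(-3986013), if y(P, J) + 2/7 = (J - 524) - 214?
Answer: 43657092321602/5090138601 ≈ 8576.8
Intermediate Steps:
y(P, J) = -5168/7 + J (y(P, J) = -2/7 + ((J - 524) - 214) = -2/7 + ((-524 + J) - 214) = -2/7 + (-738 + J) = -5168/7 + J)
-4694435/y(-1707, 191) + 3465309/(-3986013) = -4694435/(-5168/7 + 191) + 3465309/(-3986013) = -4694435/(-3831/7) + 3465309*(-1/3986013) = -4694435*(-7/3831) - 1155103/1328671 = 32861045/3831 - 1155103/1328671 = 43657092321602/5090138601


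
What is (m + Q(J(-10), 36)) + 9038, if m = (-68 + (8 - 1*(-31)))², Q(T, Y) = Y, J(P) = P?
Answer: 9915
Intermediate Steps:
m = 841 (m = (-68 + (8 + 31))² = (-68 + 39)² = (-29)² = 841)
(m + Q(J(-10), 36)) + 9038 = (841 + 36) + 9038 = 877 + 9038 = 9915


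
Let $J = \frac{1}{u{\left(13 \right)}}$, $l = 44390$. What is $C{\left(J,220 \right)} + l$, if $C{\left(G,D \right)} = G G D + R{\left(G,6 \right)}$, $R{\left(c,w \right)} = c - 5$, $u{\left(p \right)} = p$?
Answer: $\frac{7501298}{169} \approx 44386.0$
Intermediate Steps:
$R{\left(c,w \right)} = -5 + c$ ($R{\left(c,w \right)} = c - 5 = -5 + c$)
$J = \frac{1}{13} \approx 0.076923$
$C{\left(G,D \right)} = -5 + G + D G^{2}$ ($C{\left(G,D \right)} = G G D + \left(-5 + G\right) = G^{2} D + \left(-5 + G\right) = D G^{2} + \left(-5 + G\right) = -5 + G + D G^{2}$)
$C{\left(J,220 \right)} + l = \left(-5 + \frac{1}{13} + \frac{220}{169}\right) + 44390 = - \frac{612}{169} + 44390 = \frac{7501298}{169}$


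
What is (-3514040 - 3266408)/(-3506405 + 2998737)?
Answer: 1695112/126917 ≈ 13.356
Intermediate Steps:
(-3514040 - 3266408)/(-3506405 + 2998737) = -6780448/(-507668) = -6780448*(-1/507668) = 1695112/126917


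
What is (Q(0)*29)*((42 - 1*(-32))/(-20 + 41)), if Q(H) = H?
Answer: 0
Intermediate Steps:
(Q(0)*29)*((42 - 1*(-32))/(-20 + 41)) = (0*29)*((42 - 1*(-32))/(-20 + 41)) = 0*((42 + 32)/21) = 0*(74*(1/21)) = 0*(74/21) = 0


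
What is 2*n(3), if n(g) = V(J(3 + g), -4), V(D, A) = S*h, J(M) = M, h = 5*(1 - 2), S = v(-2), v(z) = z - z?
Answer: 0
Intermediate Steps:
v(z) = 0
S = 0
h = -5 (h = 5*(-1) = -5)
V(D, A) = 0 (V(D, A) = 0*(-5) = 0)
n(g) = 0
2*n(3) = 2*0 = 0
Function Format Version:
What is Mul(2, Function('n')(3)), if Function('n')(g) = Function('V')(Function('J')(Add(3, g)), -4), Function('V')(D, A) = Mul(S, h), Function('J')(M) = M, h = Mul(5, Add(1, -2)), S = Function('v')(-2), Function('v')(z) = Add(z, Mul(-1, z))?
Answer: 0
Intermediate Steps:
Function('v')(z) = 0
S = 0
h = -5 (h = Mul(5, -1) = -5)
Function('V')(D, A) = 0 (Function('V')(D, A) = Mul(0, -5) = 0)
Function('n')(g) = 0
Mul(2, Function('n')(3)) = Mul(2, 0) = 0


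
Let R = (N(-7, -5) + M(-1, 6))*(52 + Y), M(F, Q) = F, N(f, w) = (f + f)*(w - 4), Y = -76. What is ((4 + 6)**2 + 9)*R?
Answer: -327000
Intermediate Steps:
N(f, w) = 2*f*(-4 + w) (N(f, w) = (2*f)*(-4 + w) = 2*f*(-4 + w))
R = -3000 (R = (2*(-7)*(-4 - 5) - 1)*(52 - 76) = (2*(-7)*(-9) - 1)*(-24) = (126 - 1)*(-24) = 125*(-24) = -3000)
((4 + 6)**2 + 9)*R = ((4 + 6)**2 + 9)*(-3000) = (10**2 + 9)*(-3000) = (100 + 9)*(-3000) = 109*(-3000) = -327000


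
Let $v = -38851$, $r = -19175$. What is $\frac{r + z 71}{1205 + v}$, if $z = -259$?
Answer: $\frac{18782}{18823} \approx 0.99782$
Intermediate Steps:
$\frac{r + z 71}{1205 + v} = \frac{-19175 - 18389}{1205 - 38851} = \frac{-19175 - 18389}{-37646} = \left(-37564\right) \left(- \frac{1}{37646}\right) = \frac{18782}{18823}$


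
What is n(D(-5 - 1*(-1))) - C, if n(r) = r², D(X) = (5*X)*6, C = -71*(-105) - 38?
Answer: 6983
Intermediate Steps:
C = 7417 (C = 7455 - 38 = 7417)
D(X) = 30*X
n(D(-5 - 1*(-1))) - C = (30*(-5 - 1*(-1)))² - 1*7417 = (30*(-5 + 1))² - 7417 = (30*(-4))² - 7417 = (-120)² - 7417 = 14400 - 7417 = 6983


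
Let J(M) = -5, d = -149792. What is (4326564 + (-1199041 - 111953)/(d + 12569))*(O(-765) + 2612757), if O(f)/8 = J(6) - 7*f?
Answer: 175179837583674518/15247 ≈ 1.1489e+13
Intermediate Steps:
O(f) = -40 - 56*f (O(f) = 8*(-5 - 7*f) = -40 - 56*f)
(4326564 + (-1199041 - 111953)/(d + 12569))*(O(-765) + 2612757) = (4326564 + (-1199041 - 111953)/(-149792 + 12569))*((-40 - 56*(-765)) + 2612757) = (4326564 - 1310994/(-137223))*((-40 + 42840) + 2612757) = (4326564 - 1310994*(-1/137223))*(42800 + 2612757) = (4326564 + 145666/15247)*2655557 = (65967266974/15247)*2655557 = 175179837583674518/15247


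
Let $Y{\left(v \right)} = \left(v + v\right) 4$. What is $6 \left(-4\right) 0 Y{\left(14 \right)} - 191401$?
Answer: $-191401$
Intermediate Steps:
$Y{\left(v \right)} = 8 v$ ($Y{\left(v \right)} = 2 v 4 = 8 v$)
$6 \left(-4\right) 0 Y{\left(14 \right)} - 191401 = 6 \left(-4\right) 0 \cdot 8 \cdot 14 - 191401 = \left(-24\right) 0 \cdot 112 - 191401 = 0 \cdot 112 - 191401 = 0 - 191401 = -191401$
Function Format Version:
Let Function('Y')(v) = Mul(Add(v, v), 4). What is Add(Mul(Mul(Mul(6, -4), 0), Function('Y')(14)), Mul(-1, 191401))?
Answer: -191401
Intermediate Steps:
Function('Y')(v) = Mul(8, v) (Function('Y')(v) = Mul(Mul(2, v), 4) = Mul(8, v))
Add(Mul(Mul(Mul(6, -4), 0), Function('Y')(14)), Mul(-1, 191401)) = Add(Mul(Mul(Mul(6, -4), 0), Mul(8, 14)), Mul(-1, 191401)) = Add(Mul(Mul(-24, 0), 112), -191401) = Add(Mul(0, 112), -191401) = Add(0, -191401) = -191401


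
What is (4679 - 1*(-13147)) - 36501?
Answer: -18675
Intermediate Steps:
(4679 - 1*(-13147)) - 36501 = (4679 + 13147) - 36501 = 17826 - 36501 = -18675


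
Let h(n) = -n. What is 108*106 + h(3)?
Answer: 11445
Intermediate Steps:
108*106 + h(3) = 108*106 - 1*3 = 11448 - 3 = 11445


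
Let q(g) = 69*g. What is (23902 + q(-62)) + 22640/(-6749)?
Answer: 132419736/6749 ≈ 19621.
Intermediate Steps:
(23902 + q(-62)) + 22640/(-6749) = (23902 + 69*(-62)) + 22640/(-6749) = (23902 - 4278) + 22640*(-1/6749) = 19624 - 22640/6749 = 132419736/6749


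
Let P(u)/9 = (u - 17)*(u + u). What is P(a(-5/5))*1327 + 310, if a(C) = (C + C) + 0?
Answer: 907978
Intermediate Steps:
a(C) = 2*C (a(C) = 2*C + 0 = 2*C)
P(u) = 18*u*(-17 + u) (P(u) = 9*((u - 17)*(u + u)) = 9*((-17 + u)*(2*u)) = 9*(2*u*(-17 + u)) = 18*u*(-17 + u))
P(a(-5/5))*1327 + 310 = (18*(2*(-5/5))*(-17 + 2*(-5/5)))*1327 + 310 = (18*(2*(-5*⅕))*(-17 + 2*(-5*⅕)))*1327 + 310 = (18*(2*(-1))*(-17 + 2*(-1)))*1327 + 310 = (18*(-2)*(-17 - 2))*1327 + 310 = (18*(-2)*(-19))*1327 + 310 = 684*1327 + 310 = 907668 + 310 = 907978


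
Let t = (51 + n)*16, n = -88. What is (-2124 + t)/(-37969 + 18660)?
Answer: 2716/19309 ≈ 0.14066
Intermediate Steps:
t = -592 (t = (51 - 88)*16 = -37*16 = -592)
(-2124 + t)/(-37969 + 18660) = (-2124 - 592)/(-37969 + 18660) = -2716/(-19309) = -2716*(-1/19309) = 2716/19309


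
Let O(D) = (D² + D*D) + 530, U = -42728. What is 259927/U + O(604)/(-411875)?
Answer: -138255795061/17598595000 ≈ -7.8561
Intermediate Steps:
O(D) = 530 + 2*D² (O(D) = (D² + D²) + 530 = 2*D² + 530 = 530 + 2*D²)
259927/U + O(604)/(-411875) = 259927/(-42728) + (530 + 2*604²)/(-411875) = 259927*(-1/42728) + (530 + 2*364816)*(-1/411875) = -259927/42728 + (530 + 729632)*(-1/411875) = -259927/42728 + 730162*(-1/411875) = -259927/42728 - 730162/411875 = -138255795061/17598595000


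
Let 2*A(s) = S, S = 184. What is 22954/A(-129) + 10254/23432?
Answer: 2928269/11716 ≈ 249.94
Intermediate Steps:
A(s) = 92 (A(s) = (½)*184 = 92)
22954/A(-129) + 10254/23432 = 22954/92 + 10254/23432 = 22954*(1/92) + 10254*(1/23432) = 499/2 + 5127/11716 = 2928269/11716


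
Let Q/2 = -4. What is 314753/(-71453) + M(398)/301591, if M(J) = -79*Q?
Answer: -94881513727/21549581723 ≈ -4.4029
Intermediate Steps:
Q = -8 (Q = 2*(-4) = -8)
M(J) = 632 (M(J) = -79*(-8) = 632)
314753/(-71453) + M(398)/301591 = 314753/(-71453) + 632/301591 = 314753*(-1/71453) + 632*(1/301591) = -314753/71453 + 632/301591 = -94881513727/21549581723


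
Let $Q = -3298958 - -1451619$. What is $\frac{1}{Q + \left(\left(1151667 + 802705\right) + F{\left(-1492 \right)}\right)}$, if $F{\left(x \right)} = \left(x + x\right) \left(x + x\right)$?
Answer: $\frac{1}{9011289} \approx 1.1097 \cdot 10^{-7}$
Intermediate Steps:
$Q = -1847339$ ($Q = -3298958 + 1451619 = -1847339$)
$F{\left(x \right)} = 4 x^{2}$ ($F{\left(x \right)} = 2 x 2 x = 4 x^{2}$)
$\frac{1}{Q + \left(\left(1151667 + 802705\right) + F{\left(-1492 \right)}\right)} = \frac{1}{-1847339 + \left(\left(1151667 + 802705\right) + 4 \left(-1492\right)^{2}\right)} = \frac{1}{-1847339 + \left(1954372 + 4 \cdot 2226064\right)} = \frac{1}{-1847339 + \left(1954372 + 8904256\right)} = \frac{1}{-1847339 + 10858628} = \frac{1}{9011289}$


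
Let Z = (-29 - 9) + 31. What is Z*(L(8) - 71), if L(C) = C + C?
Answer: 385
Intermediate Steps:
L(C) = 2*C
Z = -7 (Z = -38 + 31 = -7)
Z*(L(8) - 71) = -7*(2*8 - 71) = -7*(16 - 71) = -7*(-55) = 385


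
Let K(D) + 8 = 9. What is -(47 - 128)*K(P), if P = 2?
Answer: 81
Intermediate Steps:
K(D) = 1 (K(D) = -8 + 9 = 1)
-(47 - 128)*K(P) = -(47 - 128) = -(-81) = -1*(-81) = 81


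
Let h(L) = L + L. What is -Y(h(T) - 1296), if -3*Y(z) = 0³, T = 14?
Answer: 0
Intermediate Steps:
h(L) = 2*L
Y(z) = 0 (Y(z) = -⅓*0³ = -⅓*0 = 0)
-Y(h(T) - 1296) = -1*0 = 0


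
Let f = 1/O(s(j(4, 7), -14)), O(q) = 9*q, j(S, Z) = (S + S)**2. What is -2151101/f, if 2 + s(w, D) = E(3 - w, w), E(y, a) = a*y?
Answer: 75619804554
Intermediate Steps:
j(S, Z) = 4*S**2 (j(S, Z) = (2*S)**2 = 4*S**2)
s(w, D) = -2 + w*(3 - w)
f = -1/35154 (f = 1/(9*(-2 - 4*4**2*(-3 + 4*4**2))) = 1/(9*(-2 - 4*16*(-3 + 4*16))) = 1/(9*(-2 - 1*64*(-3 + 64))) = 1/(9*(-2 - 1*64*61)) = 1/(9*(-2 - 3904)) = 1/(9*(-3906)) = 1/(-35154) = -1/35154 ≈ -2.8446e-5)
-2151101/f = -2151101/(-1/35154) = -2151101*(-35154) = 75619804554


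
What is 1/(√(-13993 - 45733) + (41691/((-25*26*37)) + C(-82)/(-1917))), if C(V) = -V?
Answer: -22340929157550/751231957806546361 - 12577307602500*I*√59726/751231957806546361 ≈ -2.9739e-5 - 0.0040916*I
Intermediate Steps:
1/(√(-13993 - 45733) + (41691/((-25*26*37)) + C(-82)/(-1917))) = 1/(√(-13993 - 45733) + (41691/((-25*26*37)) - 1*(-82)/(-1917))) = 1/(√(-59726) + (41691/((-650*37)) + 82*(-1/1917))) = 1/(I*√59726 + (41691/(-24050) - 82/1917)) = 1/(I*√59726 + (41691*(-1/24050) - 82/1917)) = 1/(I*√59726 + (-3207/1850 - 82/1917)) = 1/(I*√59726 - 6299519/3546450) = 1/(-6299519/3546450 + I*√59726)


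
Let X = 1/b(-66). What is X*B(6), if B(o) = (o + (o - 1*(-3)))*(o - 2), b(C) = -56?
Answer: -15/14 ≈ -1.0714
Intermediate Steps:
B(o) = (-2 + o)*(3 + 2*o) (B(o) = (o + (o + 3))*(-2 + o) = (o + (3 + o))*(-2 + o) = (3 + 2*o)*(-2 + o) = (-2 + o)*(3 + 2*o))
X = -1/56 (X = 1/(-56) = -1/56 ≈ -0.017857)
X*B(6) = -(-6 - 1*6 + 2*6²)/56 = -(-6 - 6 + 2*36)/56 = -(-6 - 6 + 72)/56 = -1/56*60 = -15/14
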